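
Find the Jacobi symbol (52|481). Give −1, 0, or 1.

Pull out 2^2: since 481 ≡ 1 (mod 8), (2/481) = +1, so (2/481)^2 = +1.
Reciprocity: 13 ≡ 1 and 481 ≡ 1 (mod 4), so (13/481) = +(481/13).
Reduce top mod 13: now compute (0/13).
Top reduces to 0: gcd > 1, so the symbol is 0.

0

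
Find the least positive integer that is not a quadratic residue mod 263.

5

(2/263) = +1, so 2 is a residue.
(3/263) = +1, so 3 is a residue.
(4/263) = +1, so 4 is a residue.
(5/263) = −1, so 5 is the smallest positive non-residue mod 263.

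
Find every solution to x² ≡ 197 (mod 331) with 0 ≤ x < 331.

39, 292

Since 331 ≡ 3 (mod 4), a square root of 197 is 197^((331+1)/4) = 197^83 mod 331.
Repeated squaring: 197^2≡82, 197^4≡104, 197^8≡224, 197^16≡195, 197^32≡291, 197^64≡276 (mod 331).
197^83 = 197^(64+16+2+1) ≡ 39 (mod 331).
Check: 39² = 1521 ≡ 197 (mod 331). The two roots are 39 and 292.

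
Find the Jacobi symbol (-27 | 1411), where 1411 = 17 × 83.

First reduce: -27 ≡ 1384 (mod 1411).
Pull out 2^3: since 1411 ≡ 3 (mod 8), (2/1411) = -1, so (2/1411)^3 = -1.
Reciprocity: 173 ≡ 1 and 1411 ≡ 3 (mod 4), so (173/1411) = +(1411/173).
Reduce top mod 173: now compute (27/173).
Reciprocity: 27 ≡ 3 and 173 ≡ 1 (mod 4), so (27/173) = +(173/27).
Reduce top mod 27: now compute (11/27).
Reciprocity: 11 ≡ 3 and 27 ≡ 3 (mod 4), so (11/27) = −(27/11).
Reduce top mod 11: now compute (5/11).
Reciprocity: 5 ≡ 1 and 11 ≡ 3 (mod 4), so (5/11) = +(11/5).
Reduce top mod 5: now compute (1/5).
Reached (1/5) = 1. Collecting the sign flips along the way, the symbol is +1.

1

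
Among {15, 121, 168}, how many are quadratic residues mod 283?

3

(15/283) = +1 → QR.
(121/283) = +1 → QR.
(168/283) = +1 → QR.
Total quadratic residues among the 3: 3.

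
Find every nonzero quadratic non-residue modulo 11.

Square k = 1,…,5 (k and 11−k give the same square):
1²=1, 2²=4, 3²=9, 4²≡5, 5²≡3 (mod 11).
The residues are {1, 3, 4, 5, 9}; the non-residues are the remaining 5 nonzero classes.

2 6 7 8 10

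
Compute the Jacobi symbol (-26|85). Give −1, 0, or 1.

1

First reduce: -26 ≡ 59 (mod 85).
Reciprocity: 59 ≡ 3 and 85 ≡ 1 (mod 4), so (59/85) = +(85/59).
Reduce top mod 59: now compute (26/59).
Pull out 2: since 59 ≡ 3 (mod 8), (2/59) = -1.
Reciprocity: 13 ≡ 1 and 59 ≡ 3 (mod 4), so (13/59) = +(59/13).
Reduce top mod 13: now compute (7/13).
Reciprocity: 7 ≡ 3 and 13 ≡ 1 (mod 4), so (7/13) = +(13/7).
Reduce top mod 7: now compute (6/7).
Pull out 2: since 7 ≡ 7 (mod 8), (2/7) = +1.
Reciprocity: 3 ≡ 3 and 7 ≡ 3 (mod 4), so (3/7) = −(7/3).
Reduce top mod 3: now compute (1/3).
Reached (1/3) = 1. Collecting the sign flips along the way, the symbol is +1.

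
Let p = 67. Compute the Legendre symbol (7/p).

-1

Euler's criterion: (7/67) ≡ 7^33 (mod 67).
7^2 ≡ 49 (mod 67)
7^4 ≡ 56 (mod 67)
7^8 ≡ 54 (mod 67)
7^16 ≡ 35 (mod 67)
7^32 ≡ 19 (mod 67)
7^33 = 7^(32+1) ≡ 66 (mod 67).
Result is 66 ≡ −1, so (7/67) = −1.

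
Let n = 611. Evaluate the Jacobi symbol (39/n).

0

Reciprocity: 39 ≡ 3 and 611 ≡ 3 (mod 4), so (39/611) = −(611/39).
Reduce top mod 39: now compute (26/39).
Pull out 2: since 39 ≡ 7 (mod 8), (2/39) = +1.
Reciprocity: 13 ≡ 1 and 39 ≡ 3 (mod 4), so (13/39) = +(39/13).
Reduce top mod 13: now compute (0/13).
Top reduces to 0: gcd > 1, so the symbol is 0.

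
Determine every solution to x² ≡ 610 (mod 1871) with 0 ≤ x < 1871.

Since 1871 ≡ 3 (mod 4), a square root of 610 is 610^((1871+1)/4) = 610^468 mod 1871.
Repeated squaring: 610^2≡1642, 610^4≡53, 610^8≡938, 610^16≡474, 610^32≡156, 610^64≡13, 610^128≡169, 610^256≡496 (mod 1871).
610^468 = 610^(256+128+64+16+4) ≡ 683 (mod 1871).
Check: 683² = 466489 ≡ 610 (mod 1871). The two roots are 683 and 1188.

683, 1188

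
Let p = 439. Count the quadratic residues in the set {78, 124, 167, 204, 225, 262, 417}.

3

(78/439) = -1 → non-residue.
(124/439) = -1 → non-residue.
(167/439) = +1 → QR.
(204/439) = +1 → QR.
(225/439) = +1 → QR.
(262/439) = -1 → non-residue.
(417/439) = -1 → non-residue.
Total quadratic residues among the 7: 3.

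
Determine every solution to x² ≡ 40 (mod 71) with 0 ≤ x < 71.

18, 53

Since 71 ≡ 3 (mod 4), a square root of 40 is 40^((71+1)/4) = 40^18 mod 71.
Repeated squaring: 40^2≡38, 40^4≡24, 40^8≡8, 40^16≡64 (mod 71).
40^18 = 40^(16+2) ≡ 18 (mod 71).
Check: 18² = 324 ≡ 40 (mod 71). The two roots are 18 and 53.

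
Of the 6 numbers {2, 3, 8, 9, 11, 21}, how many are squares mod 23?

(2/23) = +1 → QR.
(3/23) = +1 → QR.
(8/23) = +1 → QR.
(9/23) = +1 → QR.
(11/23) = -1 → non-residue.
(21/23) = -1 → non-residue.
Total quadratic residues among the 6: 4.

4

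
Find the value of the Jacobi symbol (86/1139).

Pull out 2: since 1139 ≡ 3 (mod 8), (2/1139) = -1.
Reciprocity: 43 ≡ 3 and 1139 ≡ 3 (mod 4), so (43/1139) = −(1139/43).
Reduce top mod 43: now compute (21/43).
Reciprocity: 21 ≡ 1 and 43 ≡ 3 (mod 4), so (21/43) = +(43/21).
Reduce top mod 21: now compute (1/21).
Reached (1/21) = 1. Collecting the sign flips along the way, the symbol is +1.

1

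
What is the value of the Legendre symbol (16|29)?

1

Pull out 2^4: since 29 ≡ 5 (mod 8), (2/29) = -1, so (2/29)^4 = +1.
Reached (1/29) = 1. Collecting the sign flips along the way, the symbol is +1.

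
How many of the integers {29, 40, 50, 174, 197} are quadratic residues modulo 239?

5

(29/239) = +1 → QR.
(40/239) = +1 → QR.
(50/239) = +1 → QR.
(174/239) = +1 → QR.
(197/239) = +1 → QR.
Total quadratic residues among the 5: 5.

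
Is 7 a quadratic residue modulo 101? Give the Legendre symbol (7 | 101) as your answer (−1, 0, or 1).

-1

Reciprocity: 7 ≡ 3 and 101 ≡ 1 (mod 4), so (7/101) = +(101/7).
Reduce top mod 7: now compute (3/7).
Reciprocity: 3 ≡ 3 and 7 ≡ 3 (mod 4), so (3/7) = −(7/3).
Reduce top mod 3: now compute (1/3).
Reached (1/3) = 1. Collecting the sign flips along the way, the symbol is -1.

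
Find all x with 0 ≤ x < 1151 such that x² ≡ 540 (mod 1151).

Since 1151 ≡ 3 (mod 4), a square root of 540 is 540^((1151+1)/4) = 540^288 mod 1151.
Repeated squaring: 540^2≡397, 540^4≡1073, 540^8≡329, 540^16≡47, 540^32≡1058, 540^64≡592, 540^128≡560, 540^256≡528 (mod 1151).
540^288 = 540^(256+32) ≡ 389 (mod 1151).
Check: 389² = 151321 ≡ 540 (mod 1151). The two roots are 389 and 762.

389, 762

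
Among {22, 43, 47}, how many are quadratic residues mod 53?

(22/53) = -1 → non-residue.
(43/53) = +1 → QR.
(47/53) = +1 → QR.
Total quadratic residues among the 3: 2.

2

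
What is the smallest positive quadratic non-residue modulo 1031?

(2/1031) = +1, so 2 is a residue.
(3/1031) = +1, so 3 is a residue.
(4/1031) = +1, so 4 is a residue.
(5/1031) = +1, so 5 is a residue.
(6/1031) = +1, so 6 is a residue.
(7/1031) = −1, so 7 is the smallest positive non-residue mod 1031.

7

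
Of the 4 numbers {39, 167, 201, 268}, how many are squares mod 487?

3

(39/487) = +1 → QR.
(167/487) = +1 → QR.
(201/487) = -1 → non-residue.
(268/487) = +1 → QR.
Total quadratic residues among the 4: 3.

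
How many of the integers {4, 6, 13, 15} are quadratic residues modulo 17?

(4/17) = +1 → QR.
(6/17) = -1 → non-residue.
(13/17) = +1 → QR.
(15/17) = +1 → QR.
Total quadratic residues among the 4: 3.

3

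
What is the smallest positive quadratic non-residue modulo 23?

(2/23) = +1, so 2 is a residue.
(3/23) = +1, so 3 is a residue.
(4/23) = +1, so 4 is a residue.
(5/23) = −1, so 5 is the smallest positive non-residue mod 23.

5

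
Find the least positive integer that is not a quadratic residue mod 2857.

(2/2857) = +1, so 2 is a residue.
(3/2857) = +1, so 3 is a residue.
(4/2857) = +1, so 4 is a residue.
(5/2857) = −1, so 5 is the smallest positive non-residue mod 2857.

5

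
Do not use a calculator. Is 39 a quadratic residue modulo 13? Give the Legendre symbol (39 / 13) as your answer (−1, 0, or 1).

First reduce: 39 ≡ 0 (mod 13).
Top reduces to 0: gcd > 1, so the symbol is 0.

0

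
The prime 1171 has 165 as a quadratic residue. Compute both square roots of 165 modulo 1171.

Since 1171 ≡ 3 (mod 4), a square root of 165 is 165^((1171+1)/4) = 165^293 mod 1171.
Repeated squaring: 165^2≡292, 165^4≡952, 165^8≡1121, 165^16≡158, 165^32≡373, 165^64≡951, 165^128≡389, 165^256≡262 (mod 1171).
165^293 = 165^(256+32+4+1) ≡ 653 (mod 1171).
Check: 653² = 426409 ≡ 165 (mod 1171). The two roots are 518 and 653.

518, 653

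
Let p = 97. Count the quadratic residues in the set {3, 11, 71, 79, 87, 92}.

3

(3/97) = +1 → QR.
(11/97) = +1 → QR.
(71/97) = -1 → non-residue.
(79/97) = +1 → QR.
(87/97) = -1 → non-residue.
(92/97) = -1 → non-residue.
Total quadratic residues among the 6: 3.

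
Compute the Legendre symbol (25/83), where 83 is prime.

1

Reciprocity: 25 ≡ 1 and 83 ≡ 3 (mod 4), so (25/83) = +(83/25).
Reduce top mod 25: now compute (8/25).
Pull out 2^3: since 25 ≡ 1 (mod 8), (2/25) = +1, so (2/25)^3 = +1.
Reached (1/25) = 1. Collecting the sign flips along the way, the symbol is +1.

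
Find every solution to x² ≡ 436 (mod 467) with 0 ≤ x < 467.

Since 467 ≡ 3 (mod 4), a square root of 436 is 436^((467+1)/4) = 436^117 mod 467.
Repeated squaring: 436^2≡27, 436^4≡262, 436^8≡462, 436^16≡25, 436^32≡158, 436^64≡213 (mod 467).
436^117 = 436^(64+32+16+4+1) ≡ 48 (mod 467).
Check: 48² = 2304 ≡ 436 (mod 467). The two roots are 48 and 419.

48, 419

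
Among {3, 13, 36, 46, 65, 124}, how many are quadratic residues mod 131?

(3/131) = +1 → QR.
(13/131) = +1 → QR.
(36/131) = +1 → QR.
(46/131) = +1 → QR.
(65/131) = +1 → QR.
(124/131) = -1 → non-residue.
Total quadratic residues among the 6: 5.

5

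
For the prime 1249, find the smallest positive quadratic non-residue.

(2/1249) = +1, so 2 is a residue.
(3/1249) = +1, so 3 is a residue.
(4/1249) = +1, so 4 is a residue.
(5/1249) = +1, so 5 is a residue.
(6/1249) = +1, so 6 is a residue.
(7/1249) = −1, so 7 is the smallest positive non-residue mod 1249.

7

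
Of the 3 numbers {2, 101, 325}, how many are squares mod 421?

1

(2/421) = -1 → non-residue.
(101/421) = +1 → QR.
(325/421) = -1 → non-residue.
Total quadratic residues among the 3: 1.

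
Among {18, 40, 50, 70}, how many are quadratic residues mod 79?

(18/79) = +1 → QR.
(40/79) = +1 → QR.
(50/79) = +1 → QR.
(70/79) = -1 → non-residue.
Total quadratic residues among the 4: 3.

3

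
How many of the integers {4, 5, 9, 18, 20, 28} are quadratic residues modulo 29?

5

(4/29) = +1 → QR.
(5/29) = +1 → QR.
(9/29) = +1 → QR.
(18/29) = -1 → non-residue.
(20/29) = +1 → QR.
(28/29) = +1 → QR.
Total quadratic residues among the 6: 5.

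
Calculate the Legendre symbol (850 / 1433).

Pull out 2: since 1433 ≡ 1 (mod 8), (2/1433) = +1.
Reciprocity: 425 ≡ 1 and 1433 ≡ 1 (mod 4), so (425/1433) = +(1433/425).
Reduce top mod 425: now compute (158/425).
Pull out 2: since 425 ≡ 1 (mod 8), (2/425) = +1.
Reciprocity: 79 ≡ 3 and 425 ≡ 1 (mod 4), so (79/425) = +(425/79).
Reduce top mod 79: now compute (30/79).
Pull out 2: since 79 ≡ 7 (mod 8), (2/79) = +1.
Reciprocity: 15 ≡ 3 and 79 ≡ 3 (mod 4), so (15/79) = −(79/15).
Reduce top mod 15: now compute (4/15).
Pull out 2^2: since 15 ≡ 7 (mod 8), (2/15) = +1, so (2/15)^2 = +1.
Reached (1/15) = 1. Collecting the sign flips along the way, the symbol is -1.

-1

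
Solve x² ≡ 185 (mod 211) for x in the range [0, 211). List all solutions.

Since 211 ≡ 3 (mod 4), a square root of 185 is 185^((211+1)/4) = 185^53 mod 211.
Repeated squaring: 185^2≡43, 185^4≡161, 185^8≡179, 185^16≡180, 185^32≡117 (mod 211).
185^53 = 185^(32+16+4+1) ≡ 117 (mod 211).
Check: 117² = 13689 ≡ 185 (mod 211). The two roots are 94 and 117.

94, 117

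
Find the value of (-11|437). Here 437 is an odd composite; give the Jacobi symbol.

First reduce: -11 ≡ 426 (mod 437).
Pull out 2: since 437 ≡ 5 (mod 8), (2/437) = -1.
Reciprocity: 213 ≡ 1 and 437 ≡ 1 (mod 4), so (213/437) = +(437/213).
Reduce top mod 213: now compute (11/213).
Reciprocity: 11 ≡ 3 and 213 ≡ 1 (mod 4), so (11/213) = +(213/11).
Reduce top mod 11: now compute (4/11).
Pull out 2^2: since 11 ≡ 3 (mod 8), (2/11) = -1, so (2/11)^2 = +1.
Reached (1/11) = 1. Collecting the sign flips along the way, the symbol is -1.

-1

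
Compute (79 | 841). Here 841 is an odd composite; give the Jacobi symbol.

Reciprocity: 79 ≡ 3 and 841 ≡ 1 (mod 4), so (79/841) = +(841/79).
Reduce top mod 79: now compute (51/79).
Reciprocity: 51 ≡ 3 and 79 ≡ 3 (mod 4), so (51/79) = −(79/51).
Reduce top mod 51: now compute (28/51).
Pull out 2^2: since 51 ≡ 3 (mod 8), (2/51) = -1, so (2/51)^2 = +1.
Reciprocity: 7 ≡ 3 and 51 ≡ 3 (mod 4), so (7/51) = −(51/7).
Reduce top mod 7: now compute (2/7).
Pull out 2: since 7 ≡ 7 (mod 8), (2/7) = +1.
Reached (1/7) = 1. Collecting the sign flips along the way, the symbol is +1.

1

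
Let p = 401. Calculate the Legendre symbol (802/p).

0

First reduce: 802 ≡ 0 (mod 401).
Top reduces to 0: gcd > 1, so the symbol is 0.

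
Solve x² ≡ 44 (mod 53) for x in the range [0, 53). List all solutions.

53 ≡ 1 (mod 4), so we find a root by search.
Trying successive values, 16² = 256 ≡ 44 (mod 53). The other root is 53 − 16 = 37.

16, 37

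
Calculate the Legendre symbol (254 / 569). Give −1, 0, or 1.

1

Euler's criterion: (254/569) ≡ 254^284 (mod 569).
254^2 ≡ 219 (mod 569)
254^4 ≡ 165 (mod 569)
254^8 ≡ 482 (mod 569)
254^16 ≡ 172 (mod 569)
254^32 ≡ 565 (mod 569)
254^64 ≡ 16 (mod 569)
254^128 ≡ 256 (mod 569)
254^256 ≡ 101 (mod 569)
254^284 = 254^(256+16+8+4) ≡ 1 (mod 569).
Result is 1, so (254/569) = 1.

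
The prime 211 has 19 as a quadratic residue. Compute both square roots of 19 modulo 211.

Since 211 ≡ 3 (mod 4), a square root of 19 is 19^((211+1)/4) = 19^53 mod 211.
Repeated squaring: 19^2≡150, 19^4≡134, 19^8≡21, 19^16≡19, 19^32≡150 (mod 211).
19^53 = 19^(32+16+4+1) ≡ 21 (mod 211).
Check: 21² = 441 ≡ 19 (mod 211). The two roots are 21 and 190.

21, 190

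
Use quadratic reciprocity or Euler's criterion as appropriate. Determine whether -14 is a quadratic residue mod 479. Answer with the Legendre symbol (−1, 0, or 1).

Euler's criterion: (-14/479) ≡ 465^239 (mod 479).
465^2 ≡ 196 (mod 479)
465^4 ≡ 96 (mod 479)
465^8 ≡ 115 (mod 479)
465^16 ≡ 292 (mod 479)
465^32 ≡ 2 (mod 479)
465^64 ≡ 4 (mod 479)
465^128 ≡ 16 (mod 479)
465^239 = 465^(128+64+32+8+4+2+1) ≡ 478 (mod 479).
Result is 478 ≡ −1, so (-14/479) = −1.

-1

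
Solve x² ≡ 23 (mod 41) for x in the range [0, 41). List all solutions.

8, 33

41 ≡ 1 (mod 4), so we find a root by search.
Trying successive values, 8² = 64 ≡ 23 (mod 41). The other root is 41 − 8 = 33.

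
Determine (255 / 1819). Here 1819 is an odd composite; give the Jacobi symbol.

0

Reciprocity: 255 ≡ 3 and 1819 ≡ 3 (mod 4), so (255/1819) = −(1819/255).
Reduce top mod 255: now compute (34/255).
Pull out 2: since 255 ≡ 7 (mod 8), (2/255) = +1.
Reciprocity: 17 ≡ 1 and 255 ≡ 3 (mod 4), so (17/255) = +(255/17).
Reduce top mod 17: now compute (0/17).
Top reduces to 0: gcd > 1, so the symbol is 0.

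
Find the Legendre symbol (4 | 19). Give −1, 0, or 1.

1

Pull out 2^2: since 19 ≡ 3 (mod 8), (2/19) = -1, so (2/19)^2 = +1.
Reached (1/19) = 1. Collecting the sign flips along the way, the symbol is +1.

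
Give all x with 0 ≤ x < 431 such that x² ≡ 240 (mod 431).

Since 431 ≡ 3 (mod 4), a square root of 240 is 240^((431+1)/4) = 240^108 mod 431.
Repeated squaring: 240^2≡277, 240^4≡11, 240^8≡121, 240^16≡418, 240^32≡169, 240^64≡115 (mod 431).
240^108 = 240^(64+32+8+4) ≡ 227 (mod 431).
Check: 227² = 51529 ≡ 240 (mod 431). The two roots are 204 and 227.

204, 227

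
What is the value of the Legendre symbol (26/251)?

-1

Pull out 2: since 251 ≡ 3 (mod 8), (2/251) = -1.
Reciprocity: 13 ≡ 1 and 251 ≡ 3 (mod 4), so (13/251) = +(251/13).
Reduce top mod 13: now compute (4/13).
Pull out 2^2: since 13 ≡ 5 (mod 8), (2/13) = -1, so (2/13)^2 = +1.
Reached (1/13) = 1. Collecting the sign flips along the way, the symbol is -1.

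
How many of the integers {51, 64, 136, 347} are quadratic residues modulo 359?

(51/359) = +1 → QR.
(64/359) = +1 → QR.
(136/359) = +1 → QR.
(347/359) = -1 → non-residue.
Total quadratic residues among the 4: 3.

3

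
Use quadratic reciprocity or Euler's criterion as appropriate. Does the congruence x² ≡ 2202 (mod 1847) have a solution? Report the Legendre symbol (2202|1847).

1

First reduce: 2202 ≡ 355 (mod 1847).
Reciprocity: 355 ≡ 3 and 1847 ≡ 3 (mod 4), so (355/1847) = −(1847/355).
Reduce top mod 355: now compute (72/355).
Pull out 2^3: since 355 ≡ 3 (mod 8), (2/355) = -1, so (2/355)^3 = -1.
Reciprocity: 9 ≡ 1 and 355 ≡ 3 (mod 4), so (9/355) = +(355/9).
Reduce top mod 9: now compute (4/9).
Pull out 2^2: since 9 ≡ 1 (mod 8), (2/9) = +1, so (2/9)^2 = +1.
Reached (1/9) = 1. Collecting the sign flips along the way, the symbol is +1.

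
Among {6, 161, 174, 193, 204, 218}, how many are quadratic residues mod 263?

(6/263) = +1 → QR.
(161/263) = -1 → non-residue.
(174/263) = -1 → non-residue.
(193/263) = -1 → non-residue.
(204/263) = +1 → QR.
(218/263) = +1 → QR.
Total quadratic residues among the 6: 3.

3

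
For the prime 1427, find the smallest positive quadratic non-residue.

2

(2/1427) = −1, so 2 is the smallest positive non-residue mod 1427.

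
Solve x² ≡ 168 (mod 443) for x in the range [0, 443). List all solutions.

71, 372

Since 443 ≡ 3 (mod 4), a square root of 168 is 168^((443+1)/4) = 168^111 mod 443.
Repeated squaring: 168^2≡315, 168^4≡436, 168^8≡49, 168^16≡186, 168^32≡42, 168^64≡435 (mod 443).
168^111 = 168^(64+32+8+4+2+1) ≡ 71 (mod 443).
Check: 71² = 5041 ≡ 168 (mod 443). The two roots are 71 and 372.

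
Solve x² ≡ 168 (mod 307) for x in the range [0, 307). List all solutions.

33, 274

Since 307 ≡ 3 (mod 4), a square root of 168 is 168^((307+1)/4) = 168^77 mod 307.
Repeated squaring: 168^2≡287, 168^4≡93, 168^8≡53, 168^16≡46, 168^32≡274, 168^64≡168 (mod 307).
168^77 = 168^(64+8+4+1) ≡ 274 (mod 307).
Check: 274² = 75076 ≡ 168 (mod 307). The two roots are 33 and 274.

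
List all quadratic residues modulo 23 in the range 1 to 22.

Square k = 1,…,11 (k and 23−k give the same square):
1²=1, 2²=4, 3²=9, 4²=16, 5²≡2, 6²≡13, 7²≡3, 8²≡18, 9²≡12, 10²≡8, 11²≡6 (mod 23).
So the quadratic residues mod 23 are {1, 2, 3, 4, 6, 8, 9, 12, 13, 16, 18}.

1 2 3 4 6 8 9 12 13 16 18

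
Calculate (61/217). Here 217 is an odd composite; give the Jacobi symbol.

1

Reciprocity: 61 ≡ 1 and 217 ≡ 1 (mod 4), so (61/217) = +(217/61).
Reduce top mod 61: now compute (34/61).
Pull out 2: since 61 ≡ 5 (mod 8), (2/61) = -1.
Reciprocity: 17 ≡ 1 and 61 ≡ 1 (mod 4), so (17/61) = +(61/17).
Reduce top mod 17: now compute (10/17).
Pull out 2: since 17 ≡ 1 (mod 8), (2/17) = +1.
Reciprocity: 5 ≡ 1 and 17 ≡ 1 (mod 4), so (5/17) = +(17/5).
Reduce top mod 5: now compute (2/5).
Pull out 2: since 5 ≡ 5 (mod 8), (2/5) = -1.
Reached (1/5) = 1. Collecting the sign flips along the way, the symbol is +1.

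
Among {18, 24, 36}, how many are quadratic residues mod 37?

1

(18/37) = -1 → non-residue.
(24/37) = -1 → non-residue.
(36/37) = +1 → QR.
Total quadratic residues among the 3: 1.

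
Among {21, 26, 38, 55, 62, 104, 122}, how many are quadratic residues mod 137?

2

(21/137) = -1 → non-residue.
(26/137) = -1 → non-residue.
(38/137) = +1 → QR.
(55/137) = -1 → non-residue.
(62/137) = -1 → non-residue.
(104/137) = -1 → non-residue.
(122/137) = +1 → QR.
Total quadratic residues among the 7: 2.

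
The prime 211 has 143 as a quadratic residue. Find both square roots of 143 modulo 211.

96, 115

Since 211 ≡ 3 (mod 4), a square root of 143 is 143^((211+1)/4) = 143^53 mod 211.
Repeated squaring: 143^2≡193, 143^4≡113, 143^8≡109, 143^16≡65, 143^32≡5 (mod 211).
143^53 = 143^(32+16+4+1) ≡ 96 (mod 211).
Check: 96² = 9216 ≡ 143 (mod 211). The two roots are 96 and 115.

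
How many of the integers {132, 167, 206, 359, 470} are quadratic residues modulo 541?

(132/541) = -1 → non-residue.
(167/541) = -1 → non-residue.
(206/541) = -1 → non-residue.
(359/541) = +1 → QR.
(470/541) = -1 → non-residue.
Total quadratic residues among the 5: 1.

1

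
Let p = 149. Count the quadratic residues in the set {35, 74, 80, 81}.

(35/149) = +1 → QR.
(74/149) = -1 → non-residue.
(80/149) = +1 → QR.
(81/149) = +1 → QR.
Total quadratic residues among the 4: 3.

3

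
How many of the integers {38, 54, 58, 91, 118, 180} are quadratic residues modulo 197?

(38/197) = -1 → non-residue.
(54/197) = +1 → QR.
(58/197) = -1 → non-residue.
(91/197) = -1 → non-residue.
(118/197) = -1 → non-residue.
(180/197) = -1 → non-residue.
Total quadratic residues among the 6: 1.

1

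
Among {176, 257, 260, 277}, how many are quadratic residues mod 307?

4

(176/307) = +1 → QR.
(257/307) = +1 → QR.
(260/307) = +1 → QR.
(277/307) = +1 → QR.
Total quadratic residues among the 4: 4.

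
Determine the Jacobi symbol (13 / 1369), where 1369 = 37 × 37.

Reciprocity: 13 ≡ 1 and 1369 ≡ 1 (mod 4), so (13/1369) = +(1369/13).
Reduce top mod 13: now compute (4/13).
Pull out 2^2: since 13 ≡ 5 (mod 8), (2/13) = -1, so (2/13)^2 = +1.
Reached (1/13) = 1. Collecting the sign flips along the way, the symbol is +1.

1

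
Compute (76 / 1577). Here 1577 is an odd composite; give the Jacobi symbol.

Pull out 2^2: since 1577 ≡ 1 (mod 8), (2/1577) = +1, so (2/1577)^2 = +1.
Reciprocity: 19 ≡ 3 and 1577 ≡ 1 (mod 4), so (19/1577) = +(1577/19).
Reduce top mod 19: now compute (0/19).
Top reduces to 0: gcd > 1, so the symbol is 0.

0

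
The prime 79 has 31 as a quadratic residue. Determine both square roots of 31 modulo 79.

Since 79 ≡ 3 (mod 4), a square root of 31 is 31^((79+1)/4) = 31^20 mod 79.
Repeated squaring: 31^2≡13, 31^4≡11, 31^8≡42, 31^16≡26 (mod 79).
31^20 = 31^(16+4) ≡ 49 (mod 79).
Check: 49² = 2401 ≡ 31 (mod 79). The two roots are 30 and 49.

30, 49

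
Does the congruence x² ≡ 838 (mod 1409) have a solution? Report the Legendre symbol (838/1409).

Pull out 2: since 1409 ≡ 1 (mod 8), (2/1409) = +1.
Reciprocity: 419 ≡ 3 and 1409 ≡ 1 (mod 4), so (419/1409) = +(1409/419).
Reduce top mod 419: now compute (152/419).
Pull out 2^3: since 419 ≡ 3 (mod 8), (2/419) = -1, so (2/419)^3 = -1.
Reciprocity: 19 ≡ 3 and 419 ≡ 3 (mod 4), so (19/419) = −(419/19).
Reduce top mod 19: now compute (1/19).
Reached (1/19) = 1. Collecting the sign flips along the way, the symbol is +1.

1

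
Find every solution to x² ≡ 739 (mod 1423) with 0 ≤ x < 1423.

Since 1423 ≡ 3 (mod 4), a square root of 739 is 739^((1423+1)/4) = 739^356 mod 1423.
Repeated squaring: 739^2≡1112, 739^4≡1380, 739^8≡426, 739^16≡755, 739^32≡825, 739^64≡431, 739^128≡771, 739^256≡1050 (mod 1423).
739^356 = 739^(256+64+32+4) ≡ 754 (mod 1423).
Check: 754² = 568516 ≡ 739 (mod 1423). The two roots are 669 and 754.

669, 754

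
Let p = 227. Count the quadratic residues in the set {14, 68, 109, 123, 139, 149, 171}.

(14/227) = -1 → non-residue.
(68/227) = -1 → non-residue.
(109/227) = +1 → QR.
(123/227) = -1 → non-residue.
(139/227) = +1 → QR.
(149/227) = -1 → non-residue.
(171/227) = +1 → QR.
Total quadratic residues among the 7: 3.

3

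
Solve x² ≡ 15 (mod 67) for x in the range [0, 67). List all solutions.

22, 45

Since 67 ≡ 3 (mod 4), a square root of 15 is 15^((67+1)/4) = 15^17 mod 67.
Repeated squaring: 15^2≡24, 15^4≡40, 15^8≡59, 15^16≡64 (mod 67).
15^17 = 15^(16+1) ≡ 22 (mod 67).
Check: 22² = 484 ≡ 15 (mod 67). The two roots are 22 and 45.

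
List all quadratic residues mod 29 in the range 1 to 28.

1, 4, 5, 6, 7, 9, 13, 16, 20, 22, 23, 24, 25, 28

Square k = 1,…,14 (k and 29−k give the same square):
1²=1, 2²=4, 3²=9, 4²=16, 5²=25, 6²≡7, 7²≡20, 8²≡6, 9²≡23, 10²≡13, 11²≡5, 12²≡28, 13²≡24, 14²≡22 (mod 29).
So the quadratic residues mod 29 are {1, 4, 5, 6, 7, 9, 13, 16, 20, 22, 23, 24, 25, 28}.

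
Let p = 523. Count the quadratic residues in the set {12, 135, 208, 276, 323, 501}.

4

(12/523) = -1 → non-residue.
(135/523) = +1 → QR.
(208/523) = +1 → QR.
(276/523) = -1 → non-residue.
(323/523) = +1 → QR.
(501/523) = +1 → QR.
Total quadratic residues among the 6: 4.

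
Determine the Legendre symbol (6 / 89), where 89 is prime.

-1

Pull out 2: since 89 ≡ 1 (mod 8), (2/89) = +1.
Reciprocity: 3 ≡ 3 and 89 ≡ 1 (mod 4), so (3/89) = +(89/3).
Reduce top mod 3: now compute (2/3).
Pull out 2: since 3 ≡ 3 (mod 8), (2/3) = -1.
Reached (1/3) = 1. Collecting the sign flips along the way, the symbol is -1.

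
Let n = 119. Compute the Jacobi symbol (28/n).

0

Pull out 2^2: since 119 ≡ 7 (mod 8), (2/119) = +1, so (2/119)^2 = +1.
Reciprocity: 7 ≡ 3 and 119 ≡ 3 (mod 4), so (7/119) = −(119/7).
Reduce top mod 7: now compute (0/7).
Top reduces to 0: gcd > 1, so the symbol is 0.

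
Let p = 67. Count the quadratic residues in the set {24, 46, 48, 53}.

1

(24/67) = +1 → QR.
(46/67) = -1 → non-residue.
(48/67) = -1 → non-residue.
(53/67) = -1 → non-residue.
Total quadratic residues among the 4: 1.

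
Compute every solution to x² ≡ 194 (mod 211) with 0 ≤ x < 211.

Since 211 ≡ 3 (mod 4), a square root of 194 is 194^((211+1)/4) = 194^53 mod 211.
Repeated squaring: 194^2≡78, 194^4≡176, 194^8≡170, 194^16≡204, 194^32≡49 (mod 211).
194^53 = 194^(32+16+4+1) ≡ 163 (mod 211).
Check: 163² = 26569 ≡ 194 (mod 211). The two roots are 48 and 163.

48, 163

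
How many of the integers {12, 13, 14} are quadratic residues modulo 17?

(12/17) = -1 → non-residue.
(13/17) = +1 → QR.
(14/17) = -1 → non-residue.
Total quadratic residues among the 3: 1.

1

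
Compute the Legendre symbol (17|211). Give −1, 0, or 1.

Euler's criterion: (17/211) ≡ 17^105 (mod 211).
17^2 ≡ 78 (mod 211)
17^4 ≡ 176 (mod 211)
17^8 ≡ 170 (mod 211)
17^16 ≡ 204 (mod 211)
17^32 ≡ 49 (mod 211)
17^64 ≡ 80 (mod 211)
17^105 = 17^(64+32+8+1) ≡ 210 (mod 211).
Result is 210 ≡ −1, so (17/211) = −1.

-1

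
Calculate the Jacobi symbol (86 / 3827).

Pull out 2: since 3827 ≡ 3 (mod 8), (2/3827) = -1.
Reciprocity: 43 ≡ 3 and 3827 ≡ 3 (mod 4), so (43/3827) = −(3827/43).
Reduce top mod 43: now compute (0/43).
Top reduces to 0: gcd > 1, so the symbol is 0.

0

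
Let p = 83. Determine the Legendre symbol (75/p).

Reciprocity: 75 ≡ 3 and 83 ≡ 3 (mod 4), so (75/83) = −(83/75).
Reduce top mod 75: now compute (8/75).
Pull out 2^3: since 75 ≡ 3 (mod 8), (2/75) = -1, so (2/75)^3 = -1.
Reached (1/75) = 1. Collecting the sign flips along the way, the symbol is +1.

1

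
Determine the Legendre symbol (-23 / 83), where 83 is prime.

-1

Euler's criterion: (-23/83) ≡ 60^41 (mod 83).
60^2 ≡ 31 (mod 83)
60^4 ≡ 48 (mod 83)
60^8 ≡ 63 (mod 83)
60^16 ≡ 68 (mod 83)
60^32 ≡ 59 (mod 83)
60^41 = 60^(32+8+1) ≡ 82 (mod 83).
Result is 82 ≡ −1, so (-23/83) = −1.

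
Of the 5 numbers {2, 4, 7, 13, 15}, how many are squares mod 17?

(2/17) = +1 → QR.
(4/17) = +1 → QR.
(7/17) = -1 → non-residue.
(13/17) = +1 → QR.
(15/17) = +1 → QR.
Total quadratic residues among the 5: 4.

4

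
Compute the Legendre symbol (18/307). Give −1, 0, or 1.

Pull out 2: since 307 ≡ 3 (mod 8), (2/307) = -1.
Reciprocity: 9 ≡ 1 and 307 ≡ 3 (mod 4), so (9/307) = +(307/9).
Reduce top mod 9: now compute (1/9).
Reached (1/9) = 1. Collecting the sign flips along the way, the symbol is -1.

-1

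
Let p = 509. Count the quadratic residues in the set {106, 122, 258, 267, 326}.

(106/509) = +1 → QR.
(122/509) = +1 → QR.
(258/509) = +1 → QR.
(267/509) = -1 → non-residue.
(326/509) = +1 → QR.
Total quadratic residues among the 5: 4.

4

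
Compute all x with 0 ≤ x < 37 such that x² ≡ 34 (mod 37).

37 ≡ 1 (mod 4), so we find a root by search.
Trying successive values, 16² = 256 ≡ 34 (mod 37). The other root is 37 − 16 = 21.

16, 21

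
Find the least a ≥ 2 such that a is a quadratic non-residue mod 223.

(2/223) = +1, so 2 is a residue.
(3/223) = −1, so 3 is the smallest positive non-residue mod 223.

3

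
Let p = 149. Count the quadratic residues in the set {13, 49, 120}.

2

(13/149) = -1 → non-residue.
(49/149) = +1 → QR.
(120/149) = +1 → QR.
Total quadratic residues among the 3: 2.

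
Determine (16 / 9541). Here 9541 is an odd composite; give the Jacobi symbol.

Pull out 2^4: since 9541 ≡ 5 (mod 8), (2/9541) = -1, so (2/9541)^4 = +1.
Reached (1/9541) = 1. Collecting the sign flips along the way, the symbol is +1.

1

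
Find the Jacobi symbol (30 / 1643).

Pull out 2: since 1643 ≡ 3 (mod 8), (2/1643) = -1.
Reciprocity: 15 ≡ 3 and 1643 ≡ 3 (mod 4), so (15/1643) = −(1643/15).
Reduce top mod 15: now compute (8/15).
Pull out 2^3: since 15 ≡ 7 (mod 8), (2/15) = +1, so (2/15)^3 = +1.
Reached (1/15) = 1. Collecting the sign flips along the way, the symbol is +1.

1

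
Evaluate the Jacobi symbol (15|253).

-1

Reciprocity: 15 ≡ 3 and 253 ≡ 1 (mod 4), so (15/253) = +(253/15).
Reduce top mod 15: now compute (13/15).
Reciprocity: 13 ≡ 1 and 15 ≡ 3 (mod 4), so (13/15) = +(15/13).
Reduce top mod 13: now compute (2/13).
Pull out 2: since 13 ≡ 5 (mod 8), (2/13) = -1.
Reached (1/13) = 1. Collecting the sign flips along the way, the symbol is -1.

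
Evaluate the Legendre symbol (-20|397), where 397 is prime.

-1

Euler's criterion: (-20/397) ≡ 377^198 (mod 397).
377^2 ≡ 3 (mod 397)
377^4 ≡ 9 (mod 397)
377^8 ≡ 81 (mod 397)
377^16 ≡ 209 (mod 397)
377^32 ≡ 11 (mod 397)
377^64 ≡ 121 (mod 397)
377^128 ≡ 349 (mod 397)
377^198 = 377^(128+64+4+2) ≡ 396 (mod 397).
Result is 396 ≡ −1, so (-20/397) = −1.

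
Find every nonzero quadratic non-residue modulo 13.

2,5,6,7,8,11

Square k = 1,…,6 (k and 13−k give the same square):
1²=1, 2²=4, 3²=9, 4²≡3, 5²≡12, 6²≡10 (mod 13).
The residues are {1, 3, 4, 9, 10, 12}; the non-residues are the remaining 6 nonzero classes.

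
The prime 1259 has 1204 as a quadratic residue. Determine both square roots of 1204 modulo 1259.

Since 1259 ≡ 3 (mod 4), a square root of 1204 is 1204^((1259+1)/4) = 1204^315 mod 1259.
Repeated squaring: 1204^2≡507, 1204^4≡213, 1204^8≡45, 1204^16≡766, 1204^32≡62, 1204^64≡67, 1204^128≡712, 1204^256≡826 (mod 1259).
1204^315 = 1204^(256+32+16+8+2+1) ≡ 728 (mod 1259).
Check: 728² = 529984 ≡ 1204 (mod 1259). The two roots are 531 and 728.

531, 728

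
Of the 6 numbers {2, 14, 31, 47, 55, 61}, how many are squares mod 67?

3

(2/67) = -1 → non-residue.
(14/67) = +1 → QR.
(31/67) = -1 → non-residue.
(47/67) = +1 → QR.
(55/67) = +1 → QR.
(61/67) = -1 → non-residue.
Total quadratic residues among the 6: 3.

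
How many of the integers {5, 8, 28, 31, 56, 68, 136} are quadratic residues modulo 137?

5

(5/137) = -1 → non-residue.
(8/137) = +1 → QR.
(28/137) = +1 → QR.
(31/137) = -1 → non-residue.
(56/137) = +1 → QR.
(68/137) = +1 → QR.
(136/137) = +1 → QR.
Total quadratic residues among the 7: 5.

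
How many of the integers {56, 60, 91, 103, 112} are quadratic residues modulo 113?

(56/113) = +1 → QR.
(60/113) = +1 → QR.
(91/113) = +1 → QR.
(103/113) = -1 → non-residue.
(112/113) = +1 → QR.
Total quadratic residues among the 5: 4.

4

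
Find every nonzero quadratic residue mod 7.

1,2,4

Square k = 1,…,3 (k and 7−k give the same square):
1²=1, 2²=4, 3²≡2 (mod 7).
So the quadratic residues mod 7 are {1, 2, 4}.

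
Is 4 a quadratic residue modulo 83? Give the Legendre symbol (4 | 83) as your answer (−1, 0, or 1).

Pull out 2^2: since 83 ≡ 3 (mod 8), (2/83) = -1, so (2/83)^2 = +1.
Reached (1/83) = 1. Collecting the sign flips along the way, the symbol is +1.

1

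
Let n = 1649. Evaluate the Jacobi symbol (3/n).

-1

Reciprocity: 3 ≡ 3 and 1649 ≡ 1 (mod 4), so (3/1649) = +(1649/3).
Reduce top mod 3: now compute (2/3).
Pull out 2: since 3 ≡ 3 (mod 8), (2/3) = -1.
Reached (1/3) = 1. Collecting the sign flips along the way, the symbol is -1.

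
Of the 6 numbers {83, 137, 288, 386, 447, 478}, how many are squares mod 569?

3

(83/569) = -1 → non-residue.
(137/569) = -1 → non-residue.
(288/569) = +1 → QR.
(386/569) = -1 → non-residue.
(447/569) = +1 → QR.
(478/569) = +1 → QR.
Total quadratic residues among the 6: 3.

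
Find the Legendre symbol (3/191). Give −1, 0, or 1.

Euler's criterion: (3/191) ≡ 3^95 (mod 191).
3^2 ≡ 9 (mod 191)
3^4 ≡ 81 (mod 191)
3^8 ≡ 67 (mod 191)
3^16 ≡ 96 (mod 191)
3^32 ≡ 48 (mod 191)
3^64 ≡ 12 (mod 191)
3^95 = 3^(64+16+8+4+2+1) ≡ 1 (mod 191).
Result is 1, so (3/191) = 1.

1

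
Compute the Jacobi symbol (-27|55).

1

First reduce: -27 ≡ 28 (mod 55).
Pull out 2^2: since 55 ≡ 7 (mod 8), (2/55) = +1, so (2/55)^2 = +1.
Reciprocity: 7 ≡ 3 and 55 ≡ 3 (mod 4), so (7/55) = −(55/7).
Reduce top mod 7: now compute (6/7).
Pull out 2: since 7 ≡ 7 (mod 8), (2/7) = +1.
Reciprocity: 3 ≡ 3 and 7 ≡ 3 (mod 4), so (3/7) = −(7/3).
Reduce top mod 3: now compute (1/3).
Reached (1/3) = 1. Collecting the sign flips along the way, the symbol is +1.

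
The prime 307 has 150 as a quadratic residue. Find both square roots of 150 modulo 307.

134, 173

Since 307 ≡ 3 (mod 4), a square root of 150 is 150^((307+1)/4) = 150^77 mod 307.
Repeated squaring: 150^2≡89, 150^4≡246, 150^8≡37, 150^16≡141, 150^32≡233, 150^64≡257 (mod 307).
150^77 = 150^(64+8+4+1) ≡ 134 (mod 307).
Check: 134² = 17956 ≡ 150 (mod 307). The two roots are 134 and 173.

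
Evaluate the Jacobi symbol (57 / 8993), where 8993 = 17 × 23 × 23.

Reciprocity: 57 ≡ 1 and 8993 ≡ 1 (mod 4), so (57/8993) = +(8993/57).
Reduce top mod 57: now compute (44/57).
Pull out 2^2: since 57 ≡ 1 (mod 8), (2/57) = +1, so (2/57)^2 = +1.
Reciprocity: 11 ≡ 3 and 57 ≡ 1 (mod 4), so (11/57) = +(57/11).
Reduce top mod 11: now compute (2/11).
Pull out 2: since 11 ≡ 3 (mod 8), (2/11) = -1.
Reached (1/11) = 1. Collecting the sign flips along the way, the symbol is -1.

-1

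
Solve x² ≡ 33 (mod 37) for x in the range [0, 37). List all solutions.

37 ≡ 1 (mod 4), so we find a root by search.
Trying successive values, 12² = 144 ≡ 33 (mod 37). The other root is 37 − 12 = 25.

12, 25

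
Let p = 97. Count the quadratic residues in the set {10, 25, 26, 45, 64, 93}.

3

(10/97) = -1 → non-residue.
(25/97) = +1 → QR.
(26/97) = -1 → non-residue.
(45/97) = -1 → non-residue.
(64/97) = +1 → QR.
(93/97) = +1 → QR.
Total quadratic residues among the 6: 3.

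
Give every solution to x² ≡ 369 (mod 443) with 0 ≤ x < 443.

Since 443 ≡ 3 (mod 4), a square root of 369 is 369^((443+1)/4) = 369^111 mod 443.
Repeated squaring: 369^2≡160, 369^4≡349, 369^8≡419, 369^16≡133, 369^32≡412, 369^64≡75 (mod 443).
369^111 = 369^(64+32+8+4+2+1) ≡ 66 (mod 443).
Check: 66² = 4356 ≡ 369 (mod 443). The two roots are 66 and 377.

66, 377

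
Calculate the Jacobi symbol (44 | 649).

0

Pull out 2^2: since 649 ≡ 1 (mod 8), (2/649) = +1, so (2/649)^2 = +1.
Reciprocity: 11 ≡ 3 and 649 ≡ 1 (mod 4), so (11/649) = +(649/11).
Reduce top mod 11: now compute (0/11).
Top reduces to 0: gcd > 1, so the symbol is 0.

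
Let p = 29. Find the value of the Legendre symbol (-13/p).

1

First reduce: -13 ≡ 16 (mod 29).
Pull out 2^4: since 29 ≡ 5 (mod 8), (2/29) = -1, so (2/29)^4 = +1.
Reached (1/29) = 1. Collecting the sign flips along the way, the symbol is +1.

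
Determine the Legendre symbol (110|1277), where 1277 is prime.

Pull out 2: since 1277 ≡ 5 (mod 8), (2/1277) = -1.
Reciprocity: 55 ≡ 3 and 1277 ≡ 1 (mod 4), so (55/1277) = +(1277/55).
Reduce top mod 55: now compute (12/55).
Pull out 2^2: since 55 ≡ 7 (mod 8), (2/55) = +1, so (2/55)^2 = +1.
Reciprocity: 3 ≡ 3 and 55 ≡ 3 (mod 4), so (3/55) = −(55/3).
Reduce top mod 3: now compute (1/3).
Reached (1/3) = 1. Collecting the sign flips along the way, the symbol is +1.

1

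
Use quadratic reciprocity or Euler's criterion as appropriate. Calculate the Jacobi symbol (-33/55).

0

First reduce: -33 ≡ 22 (mod 55).
Pull out 2: since 55 ≡ 7 (mod 8), (2/55) = +1.
Reciprocity: 11 ≡ 3 and 55 ≡ 3 (mod 4), so (11/55) = −(55/11).
Reduce top mod 11: now compute (0/11).
Top reduces to 0: gcd > 1, so the symbol is 0.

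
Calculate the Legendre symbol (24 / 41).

-1

Pull out 2^3: since 41 ≡ 1 (mod 8), (2/41) = +1, so (2/41)^3 = +1.
Reciprocity: 3 ≡ 3 and 41 ≡ 1 (mod 4), so (3/41) = +(41/3).
Reduce top mod 3: now compute (2/3).
Pull out 2: since 3 ≡ 3 (mod 8), (2/3) = -1.
Reached (1/3) = 1. Collecting the sign flips along the way, the symbol is -1.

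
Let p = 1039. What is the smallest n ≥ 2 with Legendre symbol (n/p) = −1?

3

(2/1039) = +1, so 2 is a residue.
(3/1039) = −1, so 3 is the smallest positive non-residue mod 1039.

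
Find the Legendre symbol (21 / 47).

Reciprocity: 21 ≡ 1 and 47 ≡ 3 (mod 4), so (21/47) = +(47/21).
Reduce top mod 21: now compute (5/21).
Reciprocity: 5 ≡ 1 and 21 ≡ 1 (mod 4), so (5/21) = +(21/5).
Reduce top mod 5: now compute (1/5).
Reached (1/5) = 1. Collecting the sign flips along the way, the symbol is +1.

1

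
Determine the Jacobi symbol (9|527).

Reciprocity: 9 ≡ 1 and 527 ≡ 3 (mod 4), so (9/527) = +(527/9).
Reduce top mod 9: now compute (5/9).
Reciprocity: 5 ≡ 1 and 9 ≡ 1 (mod 4), so (5/9) = +(9/5).
Reduce top mod 5: now compute (4/5).
Pull out 2^2: since 5 ≡ 5 (mod 8), (2/5) = -1, so (2/5)^2 = +1.
Reached (1/5) = 1. Collecting the sign flips along the way, the symbol is +1.

1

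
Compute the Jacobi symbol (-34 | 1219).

-1

First reduce: -34 ≡ 1185 (mod 1219).
Reciprocity: 1185 ≡ 1 and 1219 ≡ 3 (mod 4), so (1185/1219) = +(1219/1185).
Reduce top mod 1185: now compute (34/1185).
Pull out 2: since 1185 ≡ 1 (mod 8), (2/1185) = +1.
Reciprocity: 17 ≡ 1 and 1185 ≡ 1 (mod 4), so (17/1185) = +(1185/17).
Reduce top mod 17: now compute (12/17).
Pull out 2^2: since 17 ≡ 1 (mod 8), (2/17) = +1, so (2/17)^2 = +1.
Reciprocity: 3 ≡ 3 and 17 ≡ 1 (mod 4), so (3/17) = +(17/3).
Reduce top mod 3: now compute (2/3).
Pull out 2: since 3 ≡ 3 (mod 8), (2/3) = -1.
Reached (1/3) = 1. Collecting the sign flips along the way, the symbol is -1.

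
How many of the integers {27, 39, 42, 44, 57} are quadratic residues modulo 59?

2

(27/59) = +1 → QR.
(39/59) = -1 → non-residue.
(42/59) = -1 → non-residue.
(44/59) = -1 → non-residue.
(57/59) = +1 → QR.
Total quadratic residues among the 5: 2.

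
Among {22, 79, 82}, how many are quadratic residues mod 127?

3

(22/127) = +1 → QR.
(79/127) = +1 → QR.
(82/127) = +1 → QR.
Total quadratic residues among the 3: 3.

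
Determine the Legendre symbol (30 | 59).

-1

Pull out 2: since 59 ≡ 3 (mod 8), (2/59) = -1.
Reciprocity: 15 ≡ 3 and 59 ≡ 3 (mod 4), so (15/59) = −(59/15).
Reduce top mod 15: now compute (14/15).
Pull out 2: since 15 ≡ 7 (mod 8), (2/15) = +1.
Reciprocity: 7 ≡ 3 and 15 ≡ 3 (mod 4), so (7/15) = −(15/7).
Reduce top mod 7: now compute (1/7).
Reached (1/7) = 1. Collecting the sign flips along the way, the symbol is -1.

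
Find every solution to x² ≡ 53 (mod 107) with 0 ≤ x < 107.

38, 69

Since 107 ≡ 3 (mod 4), a square root of 53 is 53^((107+1)/4) = 53^27 mod 107.
Repeated squaring: 53^2≡27, 53^4≡87, 53^8≡79, 53^16≡35 (mod 107).
53^27 = 53^(16+8+2+1) ≡ 69 (mod 107).
Check: 69² = 4761 ≡ 53 (mod 107). The two roots are 38 and 69.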